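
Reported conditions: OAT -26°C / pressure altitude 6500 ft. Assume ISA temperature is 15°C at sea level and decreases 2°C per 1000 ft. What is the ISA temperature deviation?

ISA temperature at 6500 ft = 15 − 2 × (6500/1000) = 2°C.
Deviation = OAT − ISA = -26 − 2 = -28°C.

ISA-28°C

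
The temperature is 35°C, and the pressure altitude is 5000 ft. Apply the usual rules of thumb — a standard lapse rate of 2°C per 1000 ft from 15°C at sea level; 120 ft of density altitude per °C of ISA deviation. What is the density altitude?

ISA temperature at 5000 ft = 15 − 2 × (5000/1000) = 5°C.
ISA deviation = 35 − 5 = +30°C.
Density altitude = 5000 + 120 × (30) = 5000 + (+3600) = 8600 ft.

8600 ft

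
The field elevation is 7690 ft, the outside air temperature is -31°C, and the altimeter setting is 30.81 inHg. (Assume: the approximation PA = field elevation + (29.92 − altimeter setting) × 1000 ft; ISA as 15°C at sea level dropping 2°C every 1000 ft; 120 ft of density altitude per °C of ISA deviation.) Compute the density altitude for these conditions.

2912 ft

Pressure altitude = 7690 + (29.92 − 30.81) × 1000 = 7690 + (-890) = 6800 ft.
ISA temperature at 6800 ft = 15 − 2 × (6800/1000) = 1.4°C.
ISA deviation = -31 − 1.4 = -32.4°C.
Density altitude = 6800 + 120 × (-32.4) = 2912 ft.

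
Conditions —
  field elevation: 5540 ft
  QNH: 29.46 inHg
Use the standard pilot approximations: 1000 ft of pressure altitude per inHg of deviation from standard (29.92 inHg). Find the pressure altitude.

Pressure correction = (29.92 − 29.46) × 1000 = +460 ft.
Pressure altitude = 5540 + (+460) = 6000 ft.

6000 ft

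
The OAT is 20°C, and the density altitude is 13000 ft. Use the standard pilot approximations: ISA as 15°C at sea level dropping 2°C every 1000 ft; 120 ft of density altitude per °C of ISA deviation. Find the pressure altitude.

DA = PA + 120 × (OAT − (15 − 2·PA/1000)) = PA + 120·OAT − 1800 + 0.24·PA = 1.24·PA + 120·OAT − 1800.
So 1.24·PA = 13000 − 120 × 20 + 1800 = 12400.
PA = 12400 / 1.24 = 10000 ft.

10000 ft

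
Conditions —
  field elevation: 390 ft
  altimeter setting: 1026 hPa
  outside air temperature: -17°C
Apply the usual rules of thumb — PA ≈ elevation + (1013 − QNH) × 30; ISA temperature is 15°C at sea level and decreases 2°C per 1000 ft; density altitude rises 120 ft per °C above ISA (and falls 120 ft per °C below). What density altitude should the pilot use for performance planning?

-3840 ft

Pressure altitude = 390 + (1013 − 1026) × 30 = 390 + (-390) = 0 ft.
ISA temperature at 0 ft = 15 − 2 × (0/1000) = 15°C.
ISA deviation = -17 − 15 = -32°C.
Density altitude = 0 + 120 × (-32) = -3840 ft.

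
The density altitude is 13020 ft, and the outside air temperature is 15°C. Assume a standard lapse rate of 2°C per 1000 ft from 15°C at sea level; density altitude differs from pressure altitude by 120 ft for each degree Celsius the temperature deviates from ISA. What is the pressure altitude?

DA = PA + 120 × (OAT − (15 − 2·PA/1000)) = PA + 120·OAT − 1800 + 0.24·PA = 1.24·PA + 120·OAT − 1800.
So 1.24·PA = 13020 − 120 × 15 + 1800 = 13020.
PA = 13020 / 1.24 = 10500 ft.

10500 ft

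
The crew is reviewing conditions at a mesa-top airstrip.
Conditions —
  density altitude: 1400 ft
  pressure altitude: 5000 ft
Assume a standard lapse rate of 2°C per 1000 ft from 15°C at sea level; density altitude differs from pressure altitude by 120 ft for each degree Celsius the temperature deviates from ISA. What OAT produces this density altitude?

-25°C

Density altitude − pressure altitude = 1400 − 5000 = -3600 ft.
At 120 ft/°C that is an ISA deviation of -3600/120 = -30°C.
ISA temperature at 5000 ft = 15 − 2 × (5000/1000) = 5°C.
OAT = ISA + deviation = 5 + (-30) = -25°C.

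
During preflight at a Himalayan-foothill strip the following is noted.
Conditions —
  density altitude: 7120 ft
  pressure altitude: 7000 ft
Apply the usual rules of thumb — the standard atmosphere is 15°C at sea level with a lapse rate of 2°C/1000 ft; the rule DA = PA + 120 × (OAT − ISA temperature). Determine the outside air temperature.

2°C

Density altitude − pressure altitude = 7120 − 7000 = +120 ft.
At 120 ft/°C that is an ISA deviation of 120/120 = +1°C.
ISA temperature at 7000 ft = 15 − 2 × (7000/1000) = 1°C.
OAT = ISA + deviation = 1 + (+1) = 2°C.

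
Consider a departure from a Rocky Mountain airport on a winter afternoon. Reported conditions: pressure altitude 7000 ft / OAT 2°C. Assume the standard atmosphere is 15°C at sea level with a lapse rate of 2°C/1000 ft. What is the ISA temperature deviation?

ISA+1°C

ISA temperature at 7000 ft = 15 − 2 × (7000/1000) = 1°C.
Deviation = OAT − ISA = 2 − 1 = +1°C.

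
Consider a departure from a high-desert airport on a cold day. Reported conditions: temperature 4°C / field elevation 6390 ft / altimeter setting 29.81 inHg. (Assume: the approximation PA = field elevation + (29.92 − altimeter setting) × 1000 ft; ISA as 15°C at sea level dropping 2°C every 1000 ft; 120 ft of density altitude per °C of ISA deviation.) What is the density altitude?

6740 ft

Pressure altitude = 6390 + (29.92 − 29.81) × 1000 = 6390 + (+110) = 6500 ft.
ISA temperature at 6500 ft = 15 − 2 × (6500/1000) = 2°C.
ISA deviation = 4 − 2 = +2°C.
Density altitude = 6500 + 120 × (2) = 6740 ft.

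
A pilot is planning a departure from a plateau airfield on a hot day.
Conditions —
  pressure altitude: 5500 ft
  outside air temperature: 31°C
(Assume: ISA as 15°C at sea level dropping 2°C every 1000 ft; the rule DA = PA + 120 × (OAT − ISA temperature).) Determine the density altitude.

ISA temperature at 5500 ft = 15 − 2 × (5500/1000) = 4°C.
ISA deviation = 31 − 4 = +27°C.
Density altitude = 5500 + 120 × (27) = 5500 + (+3240) = 8740 ft.

8740 ft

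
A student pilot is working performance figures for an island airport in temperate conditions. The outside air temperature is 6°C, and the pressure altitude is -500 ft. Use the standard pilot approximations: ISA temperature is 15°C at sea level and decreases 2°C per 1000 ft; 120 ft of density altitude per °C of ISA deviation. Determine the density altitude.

ISA temperature at -500 ft = 15 − 2 × (-500/1000) = 16°C.
ISA deviation = 6 − 16 = -10°C.
Density altitude = -500 + 120 × (-10) = -500 + (-1200) = -1700 ft.

-1700 ft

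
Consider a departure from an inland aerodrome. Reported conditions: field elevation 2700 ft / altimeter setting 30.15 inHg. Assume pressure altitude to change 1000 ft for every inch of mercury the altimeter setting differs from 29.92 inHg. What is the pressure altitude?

2470 ft

Pressure correction = (29.92 − 30.15) × 1000 = -230 ft.
Pressure altitude = 2700 + (-230) = 2470 ft.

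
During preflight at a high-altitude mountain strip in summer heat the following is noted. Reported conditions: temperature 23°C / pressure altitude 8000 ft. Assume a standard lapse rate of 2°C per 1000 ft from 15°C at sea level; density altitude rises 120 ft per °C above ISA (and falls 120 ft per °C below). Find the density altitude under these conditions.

10880 ft

ISA temperature at 8000 ft = 15 − 2 × (8000/1000) = -1°C.
ISA deviation = 23 − (-1) = +24°C.
Density altitude = 8000 + 120 × (24) = 8000 + (+2880) = 10880 ft.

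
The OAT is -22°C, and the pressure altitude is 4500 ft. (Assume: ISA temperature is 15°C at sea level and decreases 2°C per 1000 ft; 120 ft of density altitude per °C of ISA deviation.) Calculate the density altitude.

1140 ft

ISA temperature at 4500 ft = 15 − 2 × (4500/1000) = 6°C.
ISA deviation = -22 − 6 = -28°C.
Density altitude = 4500 + 120 × (-28) = 4500 + (-3360) = 1140 ft.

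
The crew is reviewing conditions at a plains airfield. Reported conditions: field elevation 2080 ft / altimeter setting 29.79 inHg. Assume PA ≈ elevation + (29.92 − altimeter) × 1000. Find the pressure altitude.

2210 ft

Pressure correction = (29.92 − 29.79) × 1000 = +130 ft.
Pressure altitude = 2080 + (+130) = 2210 ft.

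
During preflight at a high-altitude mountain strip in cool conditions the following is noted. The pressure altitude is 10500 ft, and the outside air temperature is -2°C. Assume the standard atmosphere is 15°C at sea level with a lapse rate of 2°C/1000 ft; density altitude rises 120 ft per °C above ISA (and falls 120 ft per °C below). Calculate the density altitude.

ISA temperature at 10500 ft = 15 − 2 × (10500/1000) = -6°C.
ISA deviation = -2 − (-6) = +4°C.
Density altitude = 10500 + 120 × (4) = 10500 + (+480) = 10980 ft.

10980 ft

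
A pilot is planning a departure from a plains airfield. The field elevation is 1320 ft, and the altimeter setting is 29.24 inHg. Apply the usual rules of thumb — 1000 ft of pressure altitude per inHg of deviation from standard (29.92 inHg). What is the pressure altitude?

2000 ft

Pressure correction = (29.92 − 29.24) × 1000 = +680 ft.
Pressure altitude = 1320 + (+680) = 2000 ft.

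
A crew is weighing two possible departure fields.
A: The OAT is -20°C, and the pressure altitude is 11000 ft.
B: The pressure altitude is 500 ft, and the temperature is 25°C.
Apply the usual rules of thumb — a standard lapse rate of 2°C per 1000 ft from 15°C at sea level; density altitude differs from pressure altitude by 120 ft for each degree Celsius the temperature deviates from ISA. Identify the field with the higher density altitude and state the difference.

A: ISA temp = -7°C, deviation -13°C, DA = 11000 + 120 × (-13) = 9440 ft.
B: ISA temp = 14°C, deviation +11°C, DA = 500 + 120 × 11 = 1820 ft.
A is higher by 9440 − 1820 = 7620 ft.

A by 7620 ft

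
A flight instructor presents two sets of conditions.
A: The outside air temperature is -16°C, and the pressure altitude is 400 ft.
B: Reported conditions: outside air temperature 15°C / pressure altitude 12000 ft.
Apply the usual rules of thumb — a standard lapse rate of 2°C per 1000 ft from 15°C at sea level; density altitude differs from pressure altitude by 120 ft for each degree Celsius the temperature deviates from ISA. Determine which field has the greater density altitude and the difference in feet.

A: ISA temp = 14.2°C, deviation -30.2°C, DA = 400 + 120 × (-30.2) = -3224 ft.
B: ISA temp = -9°C, deviation +24°C, DA = 12000 + 120 × 24 = 14880 ft.
B is higher by 14880 − (-3224) = 18104 ft.

B by 18104 ft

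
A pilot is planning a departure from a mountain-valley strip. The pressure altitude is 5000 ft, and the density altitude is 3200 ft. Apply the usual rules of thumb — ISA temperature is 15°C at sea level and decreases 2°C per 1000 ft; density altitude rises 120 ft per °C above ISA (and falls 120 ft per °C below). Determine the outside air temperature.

-10°C

Density altitude − pressure altitude = 3200 − 5000 = -1800 ft.
At 120 ft/°C that is an ISA deviation of -1800/120 = -15°C.
ISA temperature at 5000 ft = 15 − 2 × (5000/1000) = 5°C.
OAT = ISA + deviation = 5 + (-15) = -10°C.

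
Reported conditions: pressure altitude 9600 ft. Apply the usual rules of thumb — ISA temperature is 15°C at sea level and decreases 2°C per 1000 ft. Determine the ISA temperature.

-4.2°C

ISA temperature = 15 − 2 × (9600/1000) = 15 − 19.2 = -4.2°C.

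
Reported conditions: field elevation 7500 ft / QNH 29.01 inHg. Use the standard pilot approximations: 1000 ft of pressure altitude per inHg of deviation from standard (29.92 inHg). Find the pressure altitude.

Pressure correction = (29.92 − 29.01) × 1000 = +910 ft.
Pressure altitude = 7500 + (+910) = 8410 ft.

8410 ft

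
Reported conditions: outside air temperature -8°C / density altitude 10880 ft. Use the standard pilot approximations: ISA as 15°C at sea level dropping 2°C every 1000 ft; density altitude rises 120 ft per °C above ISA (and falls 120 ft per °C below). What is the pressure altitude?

11000 ft

DA = PA + 120 × (OAT − (15 − 2·PA/1000)) = PA + 120·OAT − 1800 + 0.24·PA = 1.24·PA + 120·OAT − 1800.
So 1.24·PA = 10880 − 120 × (-8) + 1800 = 13640.
PA = 13640 / 1.24 = 11000 ft.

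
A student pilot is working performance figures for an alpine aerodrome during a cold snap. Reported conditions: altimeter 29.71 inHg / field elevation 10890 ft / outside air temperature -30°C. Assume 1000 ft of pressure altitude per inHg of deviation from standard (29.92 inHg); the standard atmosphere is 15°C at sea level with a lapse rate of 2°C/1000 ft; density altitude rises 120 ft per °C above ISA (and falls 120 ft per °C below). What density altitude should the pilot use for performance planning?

Pressure altitude = 10890 + (29.92 − 29.71) × 1000 = 10890 + (+210) = 11100 ft.
ISA temperature at 11100 ft = 15 − 2 × (11100/1000) = -7.2°C.
ISA deviation = -30 − (-7.2) = -22.8°C.
Density altitude = 11100 + 120 × (-22.8) = 8364 ft.

8364 ft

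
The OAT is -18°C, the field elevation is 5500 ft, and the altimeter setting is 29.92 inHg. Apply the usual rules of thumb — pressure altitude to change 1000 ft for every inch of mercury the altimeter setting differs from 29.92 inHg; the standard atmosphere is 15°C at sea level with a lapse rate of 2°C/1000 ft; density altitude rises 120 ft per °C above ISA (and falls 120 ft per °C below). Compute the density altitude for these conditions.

Pressure altitude = 5500 + (29.92 − 29.92) × 1000 = 5500 + (0) = 5500 ft.
ISA temperature at 5500 ft = 15 − 2 × (5500/1000) = 4°C.
ISA deviation = -18 − 4 = -22°C.
Density altitude = 5500 + 120 × (-22) = 2860 ft.

2860 ft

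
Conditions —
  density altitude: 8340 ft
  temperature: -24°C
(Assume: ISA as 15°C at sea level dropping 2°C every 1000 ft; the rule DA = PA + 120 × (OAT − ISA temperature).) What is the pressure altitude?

10500 ft

DA = PA + 120 × (OAT − (15 − 2·PA/1000)) = PA + 120·OAT − 1800 + 0.24·PA = 1.24·PA + 120·OAT − 1800.
So 1.24·PA = 8340 − 120 × (-24) + 1800 = 13020.
PA = 13020 / 1.24 = 10500 ft.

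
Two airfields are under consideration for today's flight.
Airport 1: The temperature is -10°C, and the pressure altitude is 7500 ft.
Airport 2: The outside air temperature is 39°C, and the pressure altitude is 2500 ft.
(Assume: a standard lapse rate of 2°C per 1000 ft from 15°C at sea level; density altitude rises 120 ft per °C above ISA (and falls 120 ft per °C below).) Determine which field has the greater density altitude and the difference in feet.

Airport 1: ISA temp = 0°C, deviation -10°C, DA = 7500 + 120 × (-10) = 6300 ft.
Airport 2: ISA temp = 10°C, deviation +29°C, DA = 2500 + 120 × 29 = 5980 ft.
Airport 1 is higher by 6300 − 5980 = 320 ft.

Airport 1 by 320 ft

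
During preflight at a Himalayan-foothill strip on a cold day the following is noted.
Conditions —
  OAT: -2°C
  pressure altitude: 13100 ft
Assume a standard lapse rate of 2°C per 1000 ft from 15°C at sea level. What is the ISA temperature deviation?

ISA+9.2°C

ISA temperature at 13100 ft = 15 − 2 × (13100/1000) = -11.2°C.
Deviation = OAT − ISA = -2 − (-11.2) = +9.2°C.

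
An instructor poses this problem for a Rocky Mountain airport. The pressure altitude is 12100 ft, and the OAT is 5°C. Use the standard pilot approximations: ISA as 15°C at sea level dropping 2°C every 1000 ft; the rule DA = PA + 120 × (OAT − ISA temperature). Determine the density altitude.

ISA temperature at 12100 ft = 15 − 2 × (12100/1000) = -9.2°C.
ISA deviation = 5 − (-9.2) = +14.2°C.
Density altitude = 12100 + 120 × (14.2) = 12100 + (+1704) = 13804 ft.

13804 ft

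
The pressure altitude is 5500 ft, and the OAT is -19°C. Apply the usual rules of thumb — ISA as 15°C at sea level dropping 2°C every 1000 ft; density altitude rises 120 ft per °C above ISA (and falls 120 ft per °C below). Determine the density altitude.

ISA temperature at 5500 ft = 15 − 2 × (5500/1000) = 4°C.
ISA deviation = -19 − 4 = -23°C.
Density altitude = 5500 + 120 × (-23) = 5500 + (-2760) = 2740 ft.

2740 ft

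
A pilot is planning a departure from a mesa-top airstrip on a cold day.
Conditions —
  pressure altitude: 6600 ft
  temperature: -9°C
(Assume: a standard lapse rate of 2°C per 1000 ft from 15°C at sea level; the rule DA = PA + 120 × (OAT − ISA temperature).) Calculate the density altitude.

ISA temperature at 6600 ft = 15 − 2 × (6600/1000) = 1.8°C.
ISA deviation = -9 − 1.8 = -10.8°C.
Density altitude = 6600 + 120 × (-10.8) = 6600 + (-1296) = 5304 ft.

5304 ft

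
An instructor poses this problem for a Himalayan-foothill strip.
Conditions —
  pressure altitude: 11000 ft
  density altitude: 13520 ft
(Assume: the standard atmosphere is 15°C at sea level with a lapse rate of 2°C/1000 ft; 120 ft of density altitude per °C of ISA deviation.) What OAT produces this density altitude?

Density altitude − pressure altitude = 13520 − 11000 = +2520 ft.
At 120 ft/°C that is an ISA deviation of 2520/120 = +21°C.
ISA temperature at 11000 ft = 15 − 2 × (11000/1000) = -7°C.
OAT = ISA + deviation = -7 + (+21) = 14°C.

14°C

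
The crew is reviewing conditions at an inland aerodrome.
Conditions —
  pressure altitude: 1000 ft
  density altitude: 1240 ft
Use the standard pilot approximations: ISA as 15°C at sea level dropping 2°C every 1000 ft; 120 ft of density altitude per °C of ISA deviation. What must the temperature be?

15°C

Density altitude − pressure altitude = 1240 − 1000 = +240 ft.
At 120 ft/°C that is an ISA deviation of 240/120 = +2°C.
ISA temperature at 1000 ft = 15 − 2 × (1000/1000) = 13°C.
OAT = ISA + deviation = 13 + (+2) = 15°C.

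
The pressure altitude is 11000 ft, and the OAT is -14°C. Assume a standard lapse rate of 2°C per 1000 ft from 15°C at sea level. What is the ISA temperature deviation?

ISA-7°C

ISA temperature at 11000 ft = 15 − 2 × (11000/1000) = -7°C.
Deviation = OAT − ISA = -14 − (-7) = -7°C.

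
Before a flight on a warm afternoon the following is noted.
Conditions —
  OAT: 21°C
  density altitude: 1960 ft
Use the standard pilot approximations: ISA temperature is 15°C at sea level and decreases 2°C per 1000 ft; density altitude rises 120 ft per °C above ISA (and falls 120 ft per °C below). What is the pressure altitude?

DA = PA + 120 × (OAT − (15 − 2·PA/1000)) = PA + 120·OAT − 1800 + 0.24·PA = 1.24·PA + 120·OAT − 1800.
So 1.24·PA = 1960 − 120 × 21 + 1800 = 1240.
PA = 1240 / 1.24 = 1000 ft.

1000 ft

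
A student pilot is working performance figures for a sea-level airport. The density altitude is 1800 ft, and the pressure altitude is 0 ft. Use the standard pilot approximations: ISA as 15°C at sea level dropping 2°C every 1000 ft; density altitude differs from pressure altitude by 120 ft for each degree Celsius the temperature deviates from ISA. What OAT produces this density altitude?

30°C

Density altitude − pressure altitude = 1800 − 0 = +1800 ft.
At 120 ft/°C that is an ISA deviation of 1800/120 = +15°C.
ISA temperature at 0 ft = 15 − 2 × (0/1000) = 15°C.
OAT = ISA + deviation = 15 + (+15) = 30°C.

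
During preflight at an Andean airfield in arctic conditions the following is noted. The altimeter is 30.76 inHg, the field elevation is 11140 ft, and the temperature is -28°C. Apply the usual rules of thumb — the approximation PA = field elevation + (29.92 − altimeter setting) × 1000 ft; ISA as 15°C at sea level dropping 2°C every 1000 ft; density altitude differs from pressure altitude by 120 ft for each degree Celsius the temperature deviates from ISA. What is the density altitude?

Pressure altitude = 11140 + (29.92 − 30.76) × 1000 = 11140 + (-840) = 10300 ft.
ISA temperature at 10300 ft = 15 − 2 × (10300/1000) = -5.6°C.
ISA deviation = -28 − (-5.6) = -22.4°C.
Density altitude = 10300 + 120 × (-22.4) = 7612 ft.

7612 ft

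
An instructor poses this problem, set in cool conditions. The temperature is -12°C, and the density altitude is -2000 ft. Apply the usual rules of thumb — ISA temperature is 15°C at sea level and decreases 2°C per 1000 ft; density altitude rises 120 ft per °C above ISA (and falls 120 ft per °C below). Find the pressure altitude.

1000 ft

DA = PA + 120 × (OAT − (15 − 2·PA/1000)) = PA + 120·OAT − 1800 + 0.24·PA = 1.24·PA + 120·OAT − 1800.
So 1.24·PA = -2000 − 120 × (-12) + 1800 = 1240.
PA = 1240 / 1.24 = 1000 ft.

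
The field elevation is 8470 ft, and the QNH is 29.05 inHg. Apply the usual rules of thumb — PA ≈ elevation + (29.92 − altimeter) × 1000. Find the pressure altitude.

9340 ft

Pressure correction = (29.92 − 29.05) × 1000 = +870 ft.
Pressure altitude = 8470 + (+870) = 9340 ft.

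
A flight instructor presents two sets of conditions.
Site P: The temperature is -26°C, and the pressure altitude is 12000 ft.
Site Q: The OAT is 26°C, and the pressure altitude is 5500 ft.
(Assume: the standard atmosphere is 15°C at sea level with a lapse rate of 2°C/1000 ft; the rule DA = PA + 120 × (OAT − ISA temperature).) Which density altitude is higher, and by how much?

Site P by 1820 ft

Site P: ISA temp = -9°C, deviation -17°C, DA = 12000 + 120 × (-17) = 9960 ft.
Site Q: ISA temp = 4°C, deviation +22°C, DA = 5500 + 120 × 22 = 8140 ft.
Site P is higher by 9960 − 8140 = 1820 ft.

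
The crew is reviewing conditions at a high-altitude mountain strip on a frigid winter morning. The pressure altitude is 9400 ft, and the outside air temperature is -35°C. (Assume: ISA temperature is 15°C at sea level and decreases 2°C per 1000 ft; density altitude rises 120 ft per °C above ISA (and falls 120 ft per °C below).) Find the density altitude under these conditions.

5656 ft

ISA temperature at 9400 ft = 15 − 2 × (9400/1000) = -3.8°C.
ISA deviation = -35 − (-3.8) = -31.2°C.
Density altitude = 9400 + 120 × (-31.2) = 9400 + (-3744) = 5656 ft.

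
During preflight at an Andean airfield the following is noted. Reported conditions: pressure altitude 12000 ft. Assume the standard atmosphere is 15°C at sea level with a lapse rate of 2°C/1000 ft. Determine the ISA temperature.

ISA temperature = 15 − 2 × (12000/1000) = 15 − 24 = -9°C.

-9°C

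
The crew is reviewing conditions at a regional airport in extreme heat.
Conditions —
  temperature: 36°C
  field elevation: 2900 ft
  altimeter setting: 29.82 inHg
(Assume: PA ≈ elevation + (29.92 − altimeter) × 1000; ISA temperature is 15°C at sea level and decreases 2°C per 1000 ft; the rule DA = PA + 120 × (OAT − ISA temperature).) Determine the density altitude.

Pressure altitude = 2900 + (29.92 − 29.82) × 1000 = 2900 + (+100) = 3000 ft.
ISA temperature at 3000 ft = 15 − 2 × (3000/1000) = 9°C.
ISA deviation = 36 − 9 = +27°C.
Density altitude = 3000 + 120 × (27) = 6240 ft.

6240 ft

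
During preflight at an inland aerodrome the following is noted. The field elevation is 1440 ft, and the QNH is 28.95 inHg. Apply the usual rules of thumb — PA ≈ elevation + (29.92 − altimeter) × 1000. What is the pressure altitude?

2410 ft

Pressure correction = (29.92 − 28.95) × 1000 = +970 ft.
Pressure altitude = 1440 + (+970) = 2410 ft.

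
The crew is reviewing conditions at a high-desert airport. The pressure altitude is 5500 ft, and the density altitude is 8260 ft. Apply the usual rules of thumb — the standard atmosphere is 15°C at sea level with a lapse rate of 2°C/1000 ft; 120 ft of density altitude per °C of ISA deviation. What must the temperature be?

27°C

Density altitude − pressure altitude = 8260 − 5500 = +2760 ft.
At 120 ft/°C that is an ISA deviation of 2760/120 = +23°C.
ISA temperature at 5500 ft = 15 − 2 × (5500/1000) = 4°C.
OAT = ISA + deviation = 4 + (+23) = 27°C.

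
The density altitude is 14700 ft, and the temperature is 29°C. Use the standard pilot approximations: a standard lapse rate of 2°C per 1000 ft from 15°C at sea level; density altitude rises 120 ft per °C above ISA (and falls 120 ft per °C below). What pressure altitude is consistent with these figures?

10500 ft

DA = PA + 120 × (OAT − (15 − 2·PA/1000)) = PA + 120·OAT − 1800 + 0.24·PA = 1.24·PA + 120·OAT − 1800.
So 1.24·PA = 14700 − 120 × 29 + 1800 = 13020.
PA = 13020 / 1.24 = 10500 ft.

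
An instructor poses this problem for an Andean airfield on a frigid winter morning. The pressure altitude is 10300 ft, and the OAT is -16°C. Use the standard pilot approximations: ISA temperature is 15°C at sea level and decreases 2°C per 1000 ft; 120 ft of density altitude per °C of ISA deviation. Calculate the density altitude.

9052 ft

ISA temperature at 10300 ft = 15 − 2 × (10300/1000) = -5.6°C.
ISA deviation = -16 − (-5.6) = -10.4°C.
Density altitude = 10300 + 120 × (-10.4) = 10300 + (-1248) = 9052 ft.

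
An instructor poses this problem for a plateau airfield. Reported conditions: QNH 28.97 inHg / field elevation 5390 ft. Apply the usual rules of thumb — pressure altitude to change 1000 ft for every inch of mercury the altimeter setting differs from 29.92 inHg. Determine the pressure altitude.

Pressure correction = (29.92 − 28.97) × 1000 = +950 ft.
Pressure altitude = 5390 + (+950) = 6340 ft.

6340 ft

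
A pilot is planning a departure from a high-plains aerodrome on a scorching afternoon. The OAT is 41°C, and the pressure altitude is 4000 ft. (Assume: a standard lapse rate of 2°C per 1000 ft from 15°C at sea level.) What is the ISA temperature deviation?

ISA temperature at 4000 ft = 15 − 2 × (4000/1000) = 7°C.
Deviation = OAT − ISA = 41 − 7 = +34°C.

ISA+34°C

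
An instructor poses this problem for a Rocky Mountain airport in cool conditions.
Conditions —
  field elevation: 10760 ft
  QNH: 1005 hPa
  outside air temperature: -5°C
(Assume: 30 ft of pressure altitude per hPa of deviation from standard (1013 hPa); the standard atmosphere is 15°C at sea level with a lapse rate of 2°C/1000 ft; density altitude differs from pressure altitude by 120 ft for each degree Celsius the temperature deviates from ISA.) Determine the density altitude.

11240 ft

Pressure altitude = 10760 + (1013 − 1005) × 30 = 10760 + (+240) = 11000 ft.
ISA temperature at 11000 ft = 15 − 2 × (11000/1000) = -7°C.
ISA deviation = -5 − (-7) = +2°C.
Density altitude = 11000 + 120 × (2) = 11240 ft.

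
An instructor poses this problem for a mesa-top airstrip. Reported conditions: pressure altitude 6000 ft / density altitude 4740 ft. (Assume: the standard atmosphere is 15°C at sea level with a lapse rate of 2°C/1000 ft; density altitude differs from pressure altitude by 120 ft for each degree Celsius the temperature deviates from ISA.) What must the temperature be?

-7.5°C

Density altitude − pressure altitude = 4740 − 6000 = -1260 ft.
At 120 ft/°C that is an ISA deviation of -1260/120 = -10.5°C.
ISA temperature at 6000 ft = 15 − 2 × (6000/1000) = 3°C.
OAT = ISA + deviation = 3 + (-10.5) = -7.5°C.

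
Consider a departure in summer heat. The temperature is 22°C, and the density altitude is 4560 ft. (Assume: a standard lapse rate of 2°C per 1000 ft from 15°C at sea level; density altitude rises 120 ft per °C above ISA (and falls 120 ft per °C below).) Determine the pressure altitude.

DA = PA + 120 × (OAT − (15 − 2·PA/1000)) = PA + 120·OAT − 1800 + 0.24·PA = 1.24·PA + 120·OAT − 1800.
So 1.24·PA = 4560 − 120 × 22 + 1800 = 3720.
PA = 3720 / 1.24 = 3000 ft.

3000 ft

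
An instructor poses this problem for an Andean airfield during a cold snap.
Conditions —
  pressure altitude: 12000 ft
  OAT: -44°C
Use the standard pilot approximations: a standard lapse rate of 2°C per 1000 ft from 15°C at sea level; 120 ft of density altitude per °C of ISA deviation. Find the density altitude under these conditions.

7800 ft

ISA temperature at 12000 ft = 15 − 2 × (12000/1000) = -9°C.
ISA deviation = -44 − (-9) = -35°C.
Density altitude = 12000 + 120 × (-35) = 12000 + (-4200) = 7800 ft.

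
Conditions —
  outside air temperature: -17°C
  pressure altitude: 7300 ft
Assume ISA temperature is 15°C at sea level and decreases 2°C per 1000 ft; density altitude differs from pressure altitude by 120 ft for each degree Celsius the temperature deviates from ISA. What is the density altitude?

ISA temperature at 7300 ft = 15 − 2 × (7300/1000) = 0.4°C.
ISA deviation = -17 − 0.4 = -17.4°C.
Density altitude = 7300 + 120 × (-17.4) = 7300 + (-2088) = 5212 ft.

5212 ft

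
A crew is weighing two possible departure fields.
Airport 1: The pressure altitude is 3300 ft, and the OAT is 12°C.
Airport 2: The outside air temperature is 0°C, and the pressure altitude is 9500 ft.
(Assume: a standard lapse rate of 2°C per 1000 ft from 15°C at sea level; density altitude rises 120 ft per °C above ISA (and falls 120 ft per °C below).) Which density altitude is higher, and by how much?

Airport 1: ISA temp = 8.4°C, deviation +3.6°C, DA = 3300 + 120 × 3.6 = 3732 ft.
Airport 2: ISA temp = -4°C, deviation +4°C, DA = 9500 + 120 × 4 = 9980 ft.
Airport 2 is higher by 9980 − 3732 = 6248 ft.

Airport 2 by 6248 ft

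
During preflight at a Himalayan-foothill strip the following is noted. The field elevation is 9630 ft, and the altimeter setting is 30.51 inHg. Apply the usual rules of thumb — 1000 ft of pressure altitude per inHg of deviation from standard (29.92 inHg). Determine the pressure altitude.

Pressure correction = (29.92 − 30.51) × 1000 = -590 ft.
Pressure altitude = 9630 + (-590) = 9040 ft.

9040 ft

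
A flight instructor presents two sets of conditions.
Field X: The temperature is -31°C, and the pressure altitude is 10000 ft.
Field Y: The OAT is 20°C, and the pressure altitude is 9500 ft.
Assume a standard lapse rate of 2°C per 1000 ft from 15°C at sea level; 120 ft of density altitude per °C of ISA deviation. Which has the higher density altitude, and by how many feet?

Field Y by 5500 ft

Field X: ISA temp = -5°C, deviation -26°C, DA = 10000 + 120 × (-26) = 6880 ft.
Field Y: ISA temp = -4°C, deviation +24°C, DA = 9500 + 120 × 24 = 12380 ft.
Field Y is higher by 12380 − 6880 = 5500 ft.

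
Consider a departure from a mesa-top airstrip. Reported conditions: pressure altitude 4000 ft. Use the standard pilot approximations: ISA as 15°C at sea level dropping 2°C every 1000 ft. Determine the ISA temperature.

ISA temperature = 15 − 2 × (4000/1000) = 15 − 8 = 7°C.

7°C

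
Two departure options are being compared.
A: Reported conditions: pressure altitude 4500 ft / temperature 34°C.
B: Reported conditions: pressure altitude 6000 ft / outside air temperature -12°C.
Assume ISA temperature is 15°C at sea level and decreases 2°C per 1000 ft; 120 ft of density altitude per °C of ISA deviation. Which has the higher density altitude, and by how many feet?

A by 3660 ft

A: ISA temp = 6°C, deviation +28°C, DA = 4500 + 120 × 28 = 7860 ft.
B: ISA temp = 3°C, deviation -15°C, DA = 6000 + 120 × (-15) = 4200 ft.
A is higher by 7860 − 4200 = 3660 ft.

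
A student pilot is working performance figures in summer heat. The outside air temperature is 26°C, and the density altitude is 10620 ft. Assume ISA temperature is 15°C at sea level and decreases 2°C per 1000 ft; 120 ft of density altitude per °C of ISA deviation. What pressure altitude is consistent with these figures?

DA = PA + 120 × (OAT − (15 − 2·PA/1000)) = PA + 120·OAT − 1800 + 0.24·PA = 1.24·PA + 120·OAT − 1800.
So 1.24·PA = 10620 − 120 × 26 + 1800 = 9300.
PA = 9300 / 1.24 = 7500 ft.

7500 ft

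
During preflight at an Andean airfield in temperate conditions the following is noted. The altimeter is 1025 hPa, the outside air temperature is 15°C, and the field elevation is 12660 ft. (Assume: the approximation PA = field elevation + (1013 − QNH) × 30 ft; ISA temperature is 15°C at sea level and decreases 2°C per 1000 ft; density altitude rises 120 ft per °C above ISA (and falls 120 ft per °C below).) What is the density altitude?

Pressure altitude = 12660 + (1013 − 1025) × 30 = 12660 + (-360) = 12300 ft.
ISA temperature at 12300 ft = 15 − 2 × (12300/1000) = -9.6°C.
ISA deviation = 15 − (-9.6) = +24.6°C.
Density altitude = 12300 + 120 × (24.6) = 15252 ft.

15252 ft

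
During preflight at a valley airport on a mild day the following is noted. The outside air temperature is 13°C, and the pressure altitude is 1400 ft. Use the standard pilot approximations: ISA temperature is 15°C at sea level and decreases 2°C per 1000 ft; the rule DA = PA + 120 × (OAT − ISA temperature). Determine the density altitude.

1496 ft

ISA temperature at 1400 ft = 15 − 2 × (1400/1000) = 12.2°C.
ISA deviation = 13 − 12.2 = +0.8°C.
Density altitude = 1400 + 120 × (0.8) = 1400 + (+96) = 1496 ft.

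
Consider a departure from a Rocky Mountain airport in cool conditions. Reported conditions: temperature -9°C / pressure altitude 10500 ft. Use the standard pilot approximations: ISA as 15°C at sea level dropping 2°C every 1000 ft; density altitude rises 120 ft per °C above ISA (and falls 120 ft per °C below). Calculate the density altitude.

10140 ft

ISA temperature at 10500 ft = 15 − 2 × (10500/1000) = -6°C.
ISA deviation = -9 − (-6) = -3°C.
Density altitude = 10500 + 120 × (-3) = 10500 + (-360) = 10140 ft.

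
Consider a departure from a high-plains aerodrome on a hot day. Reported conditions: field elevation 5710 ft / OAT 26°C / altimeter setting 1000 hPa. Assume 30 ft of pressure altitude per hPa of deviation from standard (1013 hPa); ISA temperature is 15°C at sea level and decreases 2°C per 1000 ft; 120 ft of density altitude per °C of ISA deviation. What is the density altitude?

8884 ft

Pressure altitude = 5710 + (1013 − 1000) × 30 = 5710 + (+390) = 6100 ft.
ISA temperature at 6100 ft = 15 − 2 × (6100/1000) = 2.8°C.
ISA deviation = 26 − 2.8 = +23.2°C.
Density altitude = 6100 + 120 × (23.2) = 8884 ft.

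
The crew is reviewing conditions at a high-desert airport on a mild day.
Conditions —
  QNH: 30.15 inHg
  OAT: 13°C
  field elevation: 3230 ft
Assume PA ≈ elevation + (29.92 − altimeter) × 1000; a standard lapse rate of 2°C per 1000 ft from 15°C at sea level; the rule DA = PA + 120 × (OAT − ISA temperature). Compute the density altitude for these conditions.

3480 ft

Pressure altitude = 3230 + (29.92 − 30.15) × 1000 = 3230 + (-230) = 3000 ft.
ISA temperature at 3000 ft = 15 − 2 × (3000/1000) = 9°C.
ISA deviation = 13 − 9 = +4°C.
Density altitude = 3000 + 120 × (4) = 3480 ft.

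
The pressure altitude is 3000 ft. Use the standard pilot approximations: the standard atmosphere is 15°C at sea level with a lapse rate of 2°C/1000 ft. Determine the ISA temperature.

9°C

ISA temperature = 15 − 2 × (3000/1000) = 15 − 6 = 9°C.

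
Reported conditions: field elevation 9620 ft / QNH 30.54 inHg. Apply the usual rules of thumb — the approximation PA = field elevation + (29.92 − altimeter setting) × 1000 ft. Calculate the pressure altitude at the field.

Pressure correction = (29.92 − 30.54) × 1000 = -620 ft.
Pressure altitude = 9620 + (-620) = 9000 ft.

9000 ft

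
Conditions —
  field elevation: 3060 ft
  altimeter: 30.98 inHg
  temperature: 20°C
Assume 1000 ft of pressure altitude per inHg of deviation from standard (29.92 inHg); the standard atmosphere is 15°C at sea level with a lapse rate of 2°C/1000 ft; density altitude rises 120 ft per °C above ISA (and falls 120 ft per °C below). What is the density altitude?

Pressure altitude = 3060 + (29.92 − 30.98) × 1000 = 3060 + (-1060) = 2000 ft.
ISA temperature at 2000 ft = 15 − 2 × (2000/1000) = 11°C.
ISA deviation = 20 − 11 = +9°C.
Density altitude = 2000 + 120 × (9) = 3080 ft.

3080 ft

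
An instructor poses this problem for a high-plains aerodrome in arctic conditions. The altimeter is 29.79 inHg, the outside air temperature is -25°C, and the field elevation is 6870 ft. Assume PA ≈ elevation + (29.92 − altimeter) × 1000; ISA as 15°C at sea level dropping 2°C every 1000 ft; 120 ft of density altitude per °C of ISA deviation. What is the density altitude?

Pressure altitude = 6870 + (29.92 − 29.79) × 1000 = 6870 + (+130) = 7000 ft.
ISA temperature at 7000 ft = 15 − 2 × (7000/1000) = 1°C.
ISA deviation = -25 − 1 = -26°C.
Density altitude = 7000 + 120 × (-26) = 3880 ft.

3880 ft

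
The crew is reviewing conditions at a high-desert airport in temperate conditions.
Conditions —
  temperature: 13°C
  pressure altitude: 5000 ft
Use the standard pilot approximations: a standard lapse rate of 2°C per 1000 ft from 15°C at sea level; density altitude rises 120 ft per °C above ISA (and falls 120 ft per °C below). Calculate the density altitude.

ISA temperature at 5000 ft = 15 − 2 × (5000/1000) = 5°C.
ISA deviation = 13 − 5 = +8°C.
Density altitude = 5000 + 120 × (8) = 5000 + (+960) = 5960 ft.

5960 ft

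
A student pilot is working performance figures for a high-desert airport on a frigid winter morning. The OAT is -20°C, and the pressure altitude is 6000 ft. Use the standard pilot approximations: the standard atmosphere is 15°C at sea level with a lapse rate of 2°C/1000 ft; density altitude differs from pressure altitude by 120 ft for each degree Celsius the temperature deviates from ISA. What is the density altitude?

ISA temperature at 6000 ft = 15 − 2 × (6000/1000) = 3°C.
ISA deviation = -20 − 3 = -23°C.
Density altitude = 6000 + 120 × (-23) = 6000 + (-2760) = 3240 ft.

3240 ft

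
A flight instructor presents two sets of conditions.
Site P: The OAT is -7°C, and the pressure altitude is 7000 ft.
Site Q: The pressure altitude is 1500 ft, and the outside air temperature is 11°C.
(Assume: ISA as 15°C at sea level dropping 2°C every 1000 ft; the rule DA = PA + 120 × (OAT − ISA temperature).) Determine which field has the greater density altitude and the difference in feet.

Site P: ISA temp = 1°C, deviation -8°C, DA = 7000 + 120 × (-8) = 6040 ft.
Site Q: ISA temp = 12°C, deviation -1°C, DA = 1500 + 120 × (-1) = 1380 ft.
Site P is higher by 6040 − 1380 = 4660 ft.

Site P by 4660 ft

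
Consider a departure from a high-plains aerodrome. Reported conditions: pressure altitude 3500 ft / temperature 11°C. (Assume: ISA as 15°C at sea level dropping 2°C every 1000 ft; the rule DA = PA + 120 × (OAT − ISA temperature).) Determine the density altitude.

3860 ft

ISA temperature at 3500 ft = 15 − 2 × (3500/1000) = 8°C.
ISA deviation = 11 − 8 = +3°C.
Density altitude = 3500 + 120 × (3) = 3500 + (+360) = 3860 ft.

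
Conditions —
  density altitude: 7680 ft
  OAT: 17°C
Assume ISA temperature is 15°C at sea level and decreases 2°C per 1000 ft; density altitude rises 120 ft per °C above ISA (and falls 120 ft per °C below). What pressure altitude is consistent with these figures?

6000 ft

DA = PA + 120 × (OAT − (15 − 2·PA/1000)) = PA + 120·OAT − 1800 + 0.24·PA = 1.24·PA + 120·OAT − 1800.
So 1.24·PA = 7680 − 120 × 17 + 1800 = 7440.
PA = 7440 / 1.24 = 6000 ft.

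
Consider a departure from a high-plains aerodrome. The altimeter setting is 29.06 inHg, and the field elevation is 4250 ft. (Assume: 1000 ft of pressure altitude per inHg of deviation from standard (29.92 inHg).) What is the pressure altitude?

Pressure correction = (29.92 − 29.06) × 1000 = +860 ft.
Pressure altitude = 4250 + (+860) = 5110 ft.

5110 ft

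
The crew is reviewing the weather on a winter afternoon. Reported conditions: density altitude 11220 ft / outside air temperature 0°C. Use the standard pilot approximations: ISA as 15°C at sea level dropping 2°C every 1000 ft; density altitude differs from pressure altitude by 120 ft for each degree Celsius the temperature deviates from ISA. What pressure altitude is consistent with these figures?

DA = PA + 120 × (OAT − (15 − 2·PA/1000)) = PA + 120·OAT − 1800 + 0.24·PA = 1.24·PA + 120·OAT − 1800.
So 1.24·PA = 11220 − 120 × 0 + 1800 = 13020.
PA = 13020 / 1.24 = 10500 ft.

10500 ft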